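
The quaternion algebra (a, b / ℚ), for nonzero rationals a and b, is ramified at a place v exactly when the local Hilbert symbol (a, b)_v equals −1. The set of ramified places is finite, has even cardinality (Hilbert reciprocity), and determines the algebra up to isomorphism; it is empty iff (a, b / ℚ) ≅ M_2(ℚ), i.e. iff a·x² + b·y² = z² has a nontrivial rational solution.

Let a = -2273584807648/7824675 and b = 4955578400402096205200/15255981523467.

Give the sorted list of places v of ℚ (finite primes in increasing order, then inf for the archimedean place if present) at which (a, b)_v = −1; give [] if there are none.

[3, 23]

Mod squares: a ≡ -29946, b ≡ 2139. Check v ∈ {∞, 2, 3, 5, 7, 11, 17, 19, 23, 31}.
v=31: a=31^1·(≡13), b=31^3·(≡1) mod 31; (13|31)=-1, (1|31)=+1; (−1)^{1·3·15}·(-1)^3·(+1)^1 = +1.
v=23: a=23^1·(≡8), b=23^3·(≡2) mod 23; (8|23)=+1, (2|23)=+1; (−1)^{1·3·11}·(+1)^3·(+1)^1 = -1.
v=5: a=5^-2·(≡1), b=5^2·(≡4) mod 5; (1|5)=+1, (4|5)=+1; (−1)^{-2·2·2}·(+1)^2·(+1)^-2 = +1.
v=2: v_2(a)=5, v_2(b)=4; units ≡ 3, 3 (mod 8); ε·ε+αω+βω = 1·1+5·1+4·1 ≡ 0  ⇒  (a,b)_2 = +1.
v=7: a=7^7·(≡3), b=7^10·(≡2) mod 7; (3|7)=-1, (2|7)=+1; (−1)^{7·10·3}·(-1)^10·(+1)^7 = +1.
v=3: a=3^-1·(≡2), b=3^-7·(≡2) mod 3; (2|3)=-1, (2|3)=-1; (−1)^{-1·-7·1}·(-1)^-7·(-1)^-1 = -1.
v=17: a=17^-2·(≡8), b=17^-8·(≡6) mod 17; (8|17)=+1, (6|17)=-1; (−1)^{-2·-8·8}·(+1)^-8·(-1)^-2 = +1.
v=∞: -29946 < 0 and 2139 > 0  ⇒  (a,b)_∞ = +1.
v=11: a=11^2·(≡10), b=11^2·(≡4) mod 11; (10|11)=-1, (4|11)=+1; (−1)^{2·2·5}·(-1)^2·(+1)^2 = +1.
v=19: a=19^-2·(≡6), b=19^0·(≡1) mod 19; (6|19)=+1, (1|19)=+1; (−1)^{-2·0·9}·(+1)^0·(+1)^-2 = +1.
|Ram(-29946, 2139)| = 2, even; anisotropic at {3, 23}.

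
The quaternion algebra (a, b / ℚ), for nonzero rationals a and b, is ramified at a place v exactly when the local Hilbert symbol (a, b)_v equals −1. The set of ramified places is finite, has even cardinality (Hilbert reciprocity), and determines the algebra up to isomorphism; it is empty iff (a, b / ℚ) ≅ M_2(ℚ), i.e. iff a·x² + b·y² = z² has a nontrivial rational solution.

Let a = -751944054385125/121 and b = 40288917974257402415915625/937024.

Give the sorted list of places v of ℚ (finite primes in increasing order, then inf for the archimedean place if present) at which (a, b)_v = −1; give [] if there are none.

(a, b) ≡ (-13750205, 787865) mod (ℚ^×)²; places V = {2, 3, 5, 7, 11, 13, 17, 19, 23, 29, 31, ∞}.
(a,b)_∞: sgn(-13750205)=−, sgn(787865)=+, so +1.
(a,b)_31: α=1, u≡13; β=1, v≡23 (mod 31); (13|31)=-1, (23|31)=-1; sign (−1)^1·-1^1·-1^1 = -1.
(a,b)_2: α=0, β=-6; u≡3, v≡1 (mod 8); ε(u)ε(v)=1·0, αω(v)=0·0, βω(u)=-6·1; sum ≡ 0  ⇒  +1.
(a,b)_19: α=1, u≡18; β=2, v≡9 (mod 19); (18|19)=-1, (9|19)=+1; sign (−1)^0·-1^2·+1^1 = +1.
(a,b)_17: α=2, u≡10; β=3, v≡5 (mod 17); (10|17)=-1, (5|17)=-1; sign (−1)^0·-1^3·-1^2 = -1.
(a,b)_13: α=0, u≡12; β=3, v≡10 (mod 13); (12|13)=+1, (10|13)=+1; sign (−1)^0·+1^3·+1^0 = +1.
(a,b)_7: α=1, u≡4; β=0, v≡1 (mod 7); (4|7)=+1, (1|7)=+1; sign (−1)^0·+1^0·+1^1 = +1.
(a,b)_5: α=3, u≡4; β=5, v≡2 (mod 5); (4|5)=+1, (2|5)=-1; sign (−1)^0·+1^5·-1^3 = -1.
(a,b)_23: α=1, u≡4; β=1, v≡13 (mod 23); (4|23)=+1, (13|23)=+1; sign (−1)^1·+1^1·+1^1 = -1.
(a,b)_29: α=3, u≡7; β=4, v≡16 (mod 29); (7|29)=+1, (16|29)=+1; sign (−1)^0·+1^4·+1^3 = +1.
(a,b)_11: α=-2, u≡3; β=-4, v≡3 (mod 11); (3|11)=+1, (3|11)=+1; sign (−1)^0·+1^-4·+1^-2 = +1.
(a,b)_3: α=2, u≡1; β=8, v≡2 (mod 3); (1|3)=+1, (2|3)=-1; sign (−1)^0·+1^8·-1^2 = +1.
|Ram(-13750205, 787865)| = 4, even; anisotropic at {5, 17, 23, 31}.

[5, 17, 23, 31]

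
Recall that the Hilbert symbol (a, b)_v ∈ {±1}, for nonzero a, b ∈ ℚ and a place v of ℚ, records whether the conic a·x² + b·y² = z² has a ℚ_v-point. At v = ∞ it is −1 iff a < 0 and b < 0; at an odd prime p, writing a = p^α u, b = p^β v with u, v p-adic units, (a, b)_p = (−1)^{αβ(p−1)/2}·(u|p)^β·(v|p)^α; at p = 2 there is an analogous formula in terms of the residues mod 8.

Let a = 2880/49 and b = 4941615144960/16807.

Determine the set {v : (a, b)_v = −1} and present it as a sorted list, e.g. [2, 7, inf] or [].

[2, 7, 13, 37]

(a, b) ≡ (5, 976430) mod (ℚ^×)²; places V = {2, 3, 5, 7, 13, 29, 31, 37, ∞}.
(a,b)_2: α=6, β=13; u≡5, v≡7 (mod 8); ε(u)ε(v)=0·1, αω(v)=6·0, βω(u)=13·1; sum ≡ 1  ⇒  -1.
(a,b)_∞: sgn(5)=+, sgn(976430)=+, so +1.
(a,b)_29: α=0, u≡28; β=1, v≡24 (mod 29); (28|29)=+1, (24|29)=+1; sign (−1)^0·+1^1·+1^0 = +1.
(a,b)_3: α=2, u≡2; β=2, v≡2 (mod 3); (2|3)=-1, (2|3)=-1; sign (−1)^0·-1^2·-1^2 = +1.
(a,b)_5: α=1, u≡4; β=1, v≡1 (mod 5); (4|5)=+1, (1|5)=+1; sign (−1)^0·+1^1·+1^1 = +1.
(a,b)_7: α=-2, u≡3; β=-5, v≡4 (mod 7); (3|7)=-1, (4|7)=+1; sign (−1)^0·-1^-5·+1^-2 = -1.
(a,b)_37: α=0, u≡18; β=1, v≡30 (mod 37); (18|37)=-1, (30|37)=+1; sign (−1)^0·-1^1·+1^0 = -1.
(a,b)_31: α=0, u≡5; β=2, v≡21 (mod 31); (5|31)=+1, (21|31)=-1; sign (−1)^0·+1^2·-1^0 = +1.
(a,b)_13: α=0, u≡2; β=1, v≡3 (mod 13); (2|13)=-1, (3|13)=+1; sign (−1)^0·-1^1·+1^0 = -1.
(5, 976430 / ℚ) ramifies at {2, 7, 13, 37}: a division algebra.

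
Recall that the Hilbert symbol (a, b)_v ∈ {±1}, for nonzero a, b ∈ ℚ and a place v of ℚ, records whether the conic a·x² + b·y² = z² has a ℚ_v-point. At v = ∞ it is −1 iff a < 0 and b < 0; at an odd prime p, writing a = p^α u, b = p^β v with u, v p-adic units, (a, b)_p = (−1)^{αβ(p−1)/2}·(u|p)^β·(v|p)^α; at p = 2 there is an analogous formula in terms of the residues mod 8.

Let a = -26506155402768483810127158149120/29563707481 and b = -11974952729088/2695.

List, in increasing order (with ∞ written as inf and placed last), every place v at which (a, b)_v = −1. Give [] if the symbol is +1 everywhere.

(a, b) ≡ (-3230, -7590) mod (ℚ^×)²; places V = {2, 3, 5, 7, 11, 17, 19, 23, 29, 43, ∞}.
(a,b)_7: α=-4, u≡2; β=-2, v≡6 (mod 7); (2|7)=+1, (6|7)=-1; sign (−1)^0·+1^-2·-1^-4 = +1.
(a,b)_29: α=-2, u≡3; β=0, v≡19 (mod 29); (3|29)=-1, (19|29)=-1; sign (−1)^0·-1^0·-1^-2 = +1.
(a,b)_5: α=1, u≡1; β=-1, v≡3 (mod 5); (1|5)=+1, (3|5)=-1; sign (−1)^0·+1^-1·-1^1 = -1.
(a,b)_23: α=2, u≡3; β=1, v≡19 (mod 23); (3|23)=+1, (19|23)=-1; sign (−1)^0·+1^1·-1^2 = +1.
(a,b)_3: α=0, u≡1; β=3, v≡2 (mod 3); (1|3)=+1, (2|3)=-1; sign (−1)^0·+1^3·-1^0 = +1.
(a,b)_19: α=11, u≡4; β=4, v≡8 (mod 19); (4|19)=+1, (8|19)=-1; sign (−1)^0·+1^4·-1^11 = -1.
(a,b)_2: α=15, β=9; u≡1, v≡5 (mod 8); ε(u)ε(v)=0·0, αω(v)=15·1, βω(u)=9·0; sum ≡ 1  ⇒  -1.
(a,b)_17: α=5, u≡14; β=2, v≡2 (mod 17); (14|17)=-1, (2|17)=+1; sign (−1)^0·-1^2·+1^5 = +1.
(a,b)_43: α=2, u≡21; β=0, v≡23 (mod 43); (21|43)=+1, (23|43)=+1; sign (−1)^0·+1^0·+1^2 = +1.
(a,b)_∞: sgn(-3230)=−, sgn(-7590)=−, so -1.
(a,b)_11: α=-4, u≡1; β=-1, v≡1 (mod 11); (1|11)=+1, (1|11)=+1; sign (−1)^0·+1^-1·+1^-4 = +1.
Ram(-3230, -7590) = {2, 5, 19, ∞}; no ℚ_2-point on the conic.

[2, 5, 19, inf]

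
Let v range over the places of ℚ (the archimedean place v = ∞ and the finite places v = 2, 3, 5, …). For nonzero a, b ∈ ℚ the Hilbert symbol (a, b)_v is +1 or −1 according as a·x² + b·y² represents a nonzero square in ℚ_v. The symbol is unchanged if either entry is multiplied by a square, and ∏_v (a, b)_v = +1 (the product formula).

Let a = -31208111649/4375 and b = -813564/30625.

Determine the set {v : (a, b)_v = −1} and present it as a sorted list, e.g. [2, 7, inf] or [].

Mod squares: a ≡ -33296263, b ≡ -31. Check v ∈ {∞, 2, 3, 5, 7, 11, 13, 29, 31, 37}.
v=∞: -33296263 < 0 and -31 < 0  ⇒  (a,b)_∞ = -1.
v=7: a=7^-1·(≡3), b=7^-2·(≡2) mod 7; (3|7)=-1, (2|7)=+1; (−1)^{-1·-2·3}·(-1)^-2·(+1)^-1 = +1.
v=13: a=13^1·(≡12), b=13^0·(≡8) mod 13; (12|13)=+1, (8|13)=-1; (−1)^{1·0·6}·(+1)^0·(-1)^1 = -1.
v=5: a=5^-4·(≡3), b=5^-4·(≡4) mod 5; (3|5)=-1, (4|5)=+1; (−1)^{-4·-4·2}·(-1)^-4·(+1)^-4 = +1.
v=29: a=29^1·(≡2), b=29^0·(≡2) mod 29; (2|29)=-1, (2|29)=-1; (−1)^{1·0·14}·(-1)^0·(-1)^1 = -1.
v=11: a=11^1·(≡4), b=11^0·(≡7) mod 11; (4|11)=+1, (7|11)=-1; (−1)^{1·0·5}·(+1)^0·(-1)^1 = -1.
v=31: a=31^1·(≡24), b=31^1·(≡6) mod 31; (24|31)=-1, (6|31)=-1; (−1)^{1·1·15}·(-1)^1·(-1)^1 = -1.
v=2: v_2(a)=0, v_2(b)=2; units ≡ 1, 1 (mod 8); ε·ε+αω+βω = 0·0+0·0+2·0 ≡ 0  ⇒  (a,b)_2 = +1.
v=3: a=3^8·(≡2), b=3^8·(≡2) mod 3; (2|3)=-1, (2|3)=-1; (−1)^{8·8·1}·(-1)^8·(-1)^8 = +1.
v=37: a=37^1·(≡24), b=37^0·(≡31) mod 37; (24|37)=-1, (31|37)=-1; (−1)^{1·0·18}·(-1)^0·(-1)^1 = -1.
|Ram(-33296263, -31)| = 6, even; anisotropic at {11, 13, 29, 31, 37, ∞}.

[11, 13, 29, 31, 37, inf]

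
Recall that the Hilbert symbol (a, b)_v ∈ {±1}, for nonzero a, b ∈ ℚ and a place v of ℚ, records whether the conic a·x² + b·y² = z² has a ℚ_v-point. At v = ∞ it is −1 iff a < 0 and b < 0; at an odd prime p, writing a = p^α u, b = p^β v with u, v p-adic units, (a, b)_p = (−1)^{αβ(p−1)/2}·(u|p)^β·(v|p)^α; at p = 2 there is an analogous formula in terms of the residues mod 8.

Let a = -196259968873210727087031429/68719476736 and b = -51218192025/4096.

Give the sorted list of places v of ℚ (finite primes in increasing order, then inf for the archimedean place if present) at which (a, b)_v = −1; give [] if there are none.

(a, b) ≡ (-1309, -561) mod (ℚ^×)²; places V = {2, 3, 5, 7, 11, 13, 17, ∞}.
(a,b)_5: α=0, u≡1; β=2, v≡4 (mod 5); (1|5)=+1, (4|5)=+1; sign (−1)^0·+1^2·+1^0 = +1.
(a,b)_7: α=11, u≡1; β=4, v≡6 (mod 7); (1|7)=+1, (6|7)=-1; sign (−1)^0·+1^4·-1^11 = -1.
(a,b)_17: α=3, u≡8; β=1, v≡16 (mod 17); (8|17)=+1, (16|17)=+1; sign (−1)^0·+1^1·+1^3 = +1.
(a,b)_2: α=-36, β=-12; u≡3, v≡7 (mod 8); ε(u)ε(v)=1·1, αω(v)=-36·0, βω(u)=-12·1; sum ≡ 1  ⇒  -1.
(a,b)_11: α=3, u≡8; β=1, v≡5 (mod 11); (8|11)=-1, (5|11)=+1; sign (−1)^1·-1^1·+1^3 = +1.
(a,b)_13: α=4, u≡10; β=2, v≡6 (mod 13); (10|13)=+1, (6|13)=-1; sign (−1)^0·+1^2·-1^4 = +1.
(a,b)_3: α=12, u≡2; β=3, v≡2 (mod 3); (2|3)=-1, (2|3)=-1; sign (−1)^0·-1^3·-1^12 = -1.
(a,b)_∞: sgn(-1309)=−, sgn(-561)=−, so -1.
Ram(-1309, -561) = {2, 3, 7, ∞}; no ℚ_2-point on the conic.

[2, 3, 7, inf]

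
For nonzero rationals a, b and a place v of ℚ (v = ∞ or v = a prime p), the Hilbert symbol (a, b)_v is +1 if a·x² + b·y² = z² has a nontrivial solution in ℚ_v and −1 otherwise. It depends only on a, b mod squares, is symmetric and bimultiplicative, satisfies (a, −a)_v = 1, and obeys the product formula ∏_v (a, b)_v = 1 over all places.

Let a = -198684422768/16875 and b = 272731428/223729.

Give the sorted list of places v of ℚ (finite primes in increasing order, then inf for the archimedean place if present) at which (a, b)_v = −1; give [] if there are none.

[29, 31]

Mod squares: a ≡ -99789, b ≡ 2697. Check v ∈ {∞, 2, 3, 5, 11, 13, 29, 31, 37, 43, 47, 53}.
v=31: a=31^1·(≡16), b=31^1·(≡25) mod 31; (16|31)=+1, (25|31)=+1; (−1)^{1·1·15}·(+1)^1·(+1)^1 = -1.
v=13: a=13^2·(≡1), b=13^0·(≡5) mod 13; (1|13)=+1, (5|13)=-1; (−1)^{2·0·6}·(+1)^0·(-1)^2 = +1.
v=47: a=47^2·(≡45), b=47^0·(≡7) mod 47; (45|47)=-1, (7|47)=+1; (−1)^{2·0·23}·(-1)^0·(+1)^2 = +1.
v=53: a=53^0·(≡36), b=53^2·(≡13) mod 53; (36|53)=+1, (13|53)=+1; (−1)^{0·2·26}·(+1)^2·(+1)^0 = +1.
v=∞: -99789 < 0 and 2697 > 0  ⇒  (a,b)_∞ = +1.
v=5: a=5^-4·(≡1), b=5^0·(≡2) mod 5; (1|5)=+1, (2|5)=-1; (−1)^{-4·0·2}·(+1)^0·(-1)^-4 = +1.
v=11: a=11^0·(≡4), b=11^-2·(≡2) mod 11; (4|11)=+1, (2|11)=-1; (−1)^{0·-2·5}·(+1)^-2·(-1)^0 = +1.
v=3: a=3^-3·(≡1), b=3^3·(≡2) mod 3; (1|3)=+1, (2|3)=-1; (−1)^{-3·3·1}·(+1)^3·(-1)^-3 = +1.
v=37: a=37^1·(≡10), b=37^0·(≡16) mod 37; (10|37)=+1, (16|37)=+1; (−1)^{1·0·18}·(+1)^0·(+1)^1 = +1.
v=2: v_2(a)=4, v_2(b)=2; units ≡ 3, 1 (mod 8); ε·ε+αω+βω = 1·0+4·0+2·1 ≡ 0  ⇒  (a,b)_2 = +1.
v=29: a=29^1·(≡3), b=29^1·(≡28) mod 29; (3|29)=-1, (28|29)=+1; (−1)^{1·1·14}·(-1)^1·(+1)^1 = -1.
v=43: a=43^0·(≡6), b=43^-2·(≡25) mod 43; (6|43)=+1, (25|43)=+1; (−1)^{0·-2·21}·(+1)^-2·(+1)^0 = +1.
Ram(-99789, 2697) = {29, 31}; no ℚ_29-point on the conic.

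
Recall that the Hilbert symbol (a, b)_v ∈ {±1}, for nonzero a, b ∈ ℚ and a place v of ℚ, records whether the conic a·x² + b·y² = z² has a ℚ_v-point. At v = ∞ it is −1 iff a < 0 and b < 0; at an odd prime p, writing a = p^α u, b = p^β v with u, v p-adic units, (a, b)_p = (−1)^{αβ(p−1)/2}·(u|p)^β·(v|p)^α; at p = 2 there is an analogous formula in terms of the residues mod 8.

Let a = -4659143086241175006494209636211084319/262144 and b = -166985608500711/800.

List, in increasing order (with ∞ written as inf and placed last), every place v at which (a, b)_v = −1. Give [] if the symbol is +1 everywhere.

[3, 13, 31, inf]

(a, b) ≡ (-198679, -9728862) mod (ℚ^×)²; places V = {2, 3, 5, 7, 11, 13, 17, 23, 29, 31, ∞}.
(a,b)_2: α=-18, β=-5; u≡1, v≡1 (mod 8); ε(u)ε(v)=0·0, αω(v)=-18·0, βω(u)=-5·0; sum ≡ 0  ⇒  +1.
(a,b)_3: α=14, u≡2; β=7, v≡1 (mod 3); (2|3)=-1, (1|3)=+1; sign (−1)^0·-1^7·+1^14 = -1.
(a,b)_13: α=3, u≡2; β=1, v≡4 (mod 13); (2|13)=-1, (4|13)=+1; sign (−1)^0·-1^1·+1^3 = -1.
(a,b)_∞: sgn(-198679)=−, sgn(-9728862)=−, so -1.
(a,b)_29: α=5, u≡13; β=1, v≡22 (mod 29); (13|29)=+1, (22|29)=+1; sign (−1)^0·+1^1·+1^5 = +1.
(a,b)_5: α=0, u≡4; β=-2, v≡2 (mod 5); (4|5)=+1, (2|5)=-1; sign (−1)^0·+1^-2·-1^0 = +1.
(a,b)_17: α=3, u≡4; β=1, v≡2 (mod 17); (4|17)=+1, (2|17)=+1; sign (−1)^0·+1^1·+1^3 = +1.
(a,b)_23: α=2, u≡13; β=1, v≡22 (mod 23); (13|23)=+1, (22|23)=-1; sign (−1)^0·+1^1·-1^2 = +1.
(a,b)_31: α=5, u≡7; β=2, v≡6 (mod 31); (7|31)=+1, (6|31)=-1; sign (−1)^0·+1^2·-1^5 = -1.
(a,b)_7: α=4, u≡4; β=2, v≡2 (mod 7); (4|7)=+1, (2|7)=+1; sign (−1)^0·+1^2·+1^4 = +1.
(a,b)_11: α=2, u≡4; β=1, v≡2 (mod 11); (4|11)=+1, (2|11)=-1; sign (−1)^0·+1^1·-1^2 = +1.
Ram(-198679, -9728862) = {3, 13, 31, ∞}; no ℚ_3-point on the conic.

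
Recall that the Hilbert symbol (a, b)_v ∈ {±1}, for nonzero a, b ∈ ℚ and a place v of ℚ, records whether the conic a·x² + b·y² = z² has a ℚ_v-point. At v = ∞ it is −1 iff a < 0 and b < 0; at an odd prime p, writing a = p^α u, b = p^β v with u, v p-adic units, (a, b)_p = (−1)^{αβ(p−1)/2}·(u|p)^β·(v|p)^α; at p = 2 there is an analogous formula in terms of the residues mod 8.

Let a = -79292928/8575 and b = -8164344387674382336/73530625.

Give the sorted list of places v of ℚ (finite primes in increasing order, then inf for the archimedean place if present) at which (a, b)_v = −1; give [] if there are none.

Mod squares: a ≡ -6006, b ≡ -114. Check v ∈ {∞, 2, 3, 5, 7, 11, 13, 19}.
v=7: a=7^-3·(≡5), b=7^-6·(≡6) mod 7; (5|7)=-1, (6|7)=-1; (−1)^{-3·-6·3}·(-1)^-6·(-1)^-3 = -1.
v=2: v_2(a)=9, v_2(b)=13; units ≡ 5, 7 (mod 8); ε·ε+αω+βω = 0·1+9·0+13·1 ≡ 1  ⇒  (a,b)_2 = -1.
v=19: a=19^2·(≡5), b=19^5·(≡2) mod 19; (5|19)=+1, (2|19)=-1; (−1)^{2·5·9}·(+1)^5·(-1)^2 = +1.
v=13: a=13^1·(≡5), b=13^2·(≡3) mod 13; (5|13)=-1, (3|13)=+1; (−1)^{1·2·6}·(-1)^2·(+1)^1 = +1.
v=3: a=3^1·(≡2), b=3^9·(≡1) mod 3; (2|3)=-1, (1|3)=+1; (−1)^{1·9·1}·(-1)^9·(+1)^1 = +1.
v=11: a=11^1·(≡1), b=11^2·(≡6) mod 11; (1|11)=+1, (6|11)=-1; (−1)^{1·2·5}·(+1)^2·(-1)^1 = -1.
v=5: a=5^-2·(≡4), b=5^-4·(≡1) mod 5; (4|5)=+1, (1|5)=+1; (−1)^{-2·-4·2}·(+1)^-4·(+1)^-2 = +1.
v=∞: -6006 < 0 and -114 < 0  ⇒  (a,b)_∞ = -1.
Ram(-6006, -114) = {2, 7, 11, ∞}; no ℚ_2-point on the conic.

[2, 7, 11, inf]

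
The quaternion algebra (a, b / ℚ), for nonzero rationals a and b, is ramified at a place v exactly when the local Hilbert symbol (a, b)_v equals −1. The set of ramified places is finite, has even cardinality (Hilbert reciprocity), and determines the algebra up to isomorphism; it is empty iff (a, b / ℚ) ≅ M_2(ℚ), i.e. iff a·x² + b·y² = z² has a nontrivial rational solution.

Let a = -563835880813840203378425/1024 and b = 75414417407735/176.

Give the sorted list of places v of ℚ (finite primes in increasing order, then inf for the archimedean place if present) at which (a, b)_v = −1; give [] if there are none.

(a, b) ≡ (-3013913, 16929767173165) mod (ℚ^×)²; places V = {2, 5, 7, 11, 17, 19, 31, 41, 43, 47, 53, ∞}.
(a,b)_7: α=3, u≡4; β=3, v≡1 (mod 7); (4|7)=+1, (1|7)=+1; sign (−1)^1·+1^3·+1^3 = -1.
(a,b)_5: α=2, u≡2; β=1, v≡2 (mod 5); (2|5)=-1, (2|5)=-1; sign (−1)^0·-1^1·-1^2 = -1.
(a,b)_53: α=2, u≡46; β=1, v≡17 (mod 53); (46|53)=+1, (17|53)=+1; sign (−1)^0·+1^1·+1^2 = +1.
(a,b)_2: α=-10, β=-4; u≡7, v≡5 (mod 8); ε(u)ε(v)=1·0, αω(v)=-10·1, βω(u)=-4·0; sum ≡ 0  ⇒  +1.
(a,b)_43: α=1, u≡28; β=1, v≡2 (mod 43); (28|43)=-1, (2|43)=-1; sign (−1)^1·-1^1·-1^1 = -1.
(a,b)_11: α=4, u≡2; β=-1, v≡2 (mod 11); (2|11)=-1, (2|11)=-1; sign (−1)^0·-1^-1·-1^4 = -1.
(a,b)_∞: sgn(-3013913)=−, sgn(16929767173165)=+, so +1.
(a,b)_19: α=1, u≡16; β=1, v≡2 (mod 19); (16|19)=+1, (2|19)=-1; sign (−1)^1·+1^1·-1^1 = +1.
(a,b)_17: α=1, u≡15; β=1, v≡12 (mod 17); (15|17)=+1, (12|17)=-1; sign (−1)^0·+1^1·-1^1 = -1.
(a,b)_41: α=2, u≡27; β=1, v≡23 (mod 41); (27|41)=-1, (23|41)=+1; sign (−1)^0·-1^1·+1^2 = -1.
(a,b)_31: α=1, u≡26; β=1, v≡14 (mod 31); (26|31)=-1, (14|31)=+1; sign (−1)^1·-1^1·+1^1 = +1.
(a,b)_47: α=2, u≡27; β=1, v≡12 (mod 47); (27|47)=+1, (12|47)=+1; sign (−1)^0·+1^1·+1^2 = +1.
Ram(-3013913, 16929767173165) = {5, 7, 11, 17, 41, 43}; no ℚ_5-point on the conic.

[5, 7, 11, 17, 41, 43]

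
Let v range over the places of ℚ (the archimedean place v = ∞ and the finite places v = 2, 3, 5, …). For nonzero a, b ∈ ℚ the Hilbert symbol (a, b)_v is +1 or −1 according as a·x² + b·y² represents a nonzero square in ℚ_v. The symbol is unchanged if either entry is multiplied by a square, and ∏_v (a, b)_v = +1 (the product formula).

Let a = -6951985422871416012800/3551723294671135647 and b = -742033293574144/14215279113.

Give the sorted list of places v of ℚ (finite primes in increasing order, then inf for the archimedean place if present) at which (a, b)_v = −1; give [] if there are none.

Mod squares: a ≡ -14, b ≡ -4862. Check v ∈ {∞, 2, 3, 5, 7, 11, 13, 17, 23}.
v=13: a=13^2·(≡1), b=13^3·(≡12) mod 13; (1|13)=+1, (12|13)=+1; (−1)^{2·3·6}·(+1)^3·(+1)^2 = +1.
v=7: a=7^-5·(≡5), b=7^-2·(≡3) mod 7; (5|7)=-1, (3|7)=-1; (−1)^{-5·-2·3}·(-1)^-2·(-1)^-5 = -1.
v=∞: -14 < 0 and -4862 < 0  ⇒  (a,b)_∞ = -1.
v=17: a=17^-4·(≡5), b=17^-3·(≡12) mod 17; (5|17)=-1, (12|17)=-1; (−1)^{-4·-3·8}·(-1)^-3·(-1)^-4 = -1.
v=23: a=23^-2·(≡3), b=23^0·(≡11) mod 23; (3|23)=+1, (11|23)=-1; (−1)^{-2·0·11}·(+1)^0·(-1)^-2 = +1.
v=2: v_2(a)=19, v_2(b)=21; units ≡ 1, 1 (mod 8); ε·ε+αω+βω = 0·0+19·0+21·0 ≡ 0  ⇒  (a,b)_2 = +1.
v=5: a=5^2·(≡4), b=5^0·(≡2) mod 5; (4|5)=+1, (2|5)=-1; (−1)^{2·0·2}·(+1)^0·(-1)^2 = +1.
v=11: a=11^12·(≡2), b=11^5·(≡3) mod 11; (2|11)=-1, (3|11)=+1; (−1)^{12·5·5}·(-1)^5·(+1)^12 = -1.
v=3: a=3^-14·(≡1), b=3^-10·(≡1) mod 3; (1|3)=+1, (1|3)=+1; (−1)^{-14·-10·1}·(+1)^-10·(+1)^-14 = +1.
Ram(-14, -4862) = {7, 11, 17, ∞}; no ℚ_7-point on the conic.

[7, 11, 17, inf]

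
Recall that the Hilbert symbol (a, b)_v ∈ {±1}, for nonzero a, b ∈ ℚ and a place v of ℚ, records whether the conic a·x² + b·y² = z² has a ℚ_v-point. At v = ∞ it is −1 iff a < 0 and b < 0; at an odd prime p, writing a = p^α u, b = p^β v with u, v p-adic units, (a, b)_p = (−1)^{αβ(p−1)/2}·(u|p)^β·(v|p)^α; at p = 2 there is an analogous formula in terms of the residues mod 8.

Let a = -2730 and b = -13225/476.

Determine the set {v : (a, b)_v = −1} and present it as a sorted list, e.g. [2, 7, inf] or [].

Mod squares: a ≡ -2730, b ≡ -119. Check v ∈ {∞, 2, 3, 5, 7, 13, 17, 23}.
v=3: a=3^1·(≡2), b=3^0·(≡1) mod 3; (2|3)=-1, (1|3)=+1; (−1)^{1·0·1}·(-1)^0·(+1)^1 = +1.
v=2: v_2(a)=1, v_2(b)=-2; units ≡ 3, 1 (mod 8); ε·ε+αω+βω = 1·0+1·0+-2·1 ≡ 0  ⇒  (a,b)_2 = +1.
v=13: a=13^1·(≡11), b=13^0·(≡6) mod 13; (11|13)=-1, (6|13)=-1; (−1)^{1·0·6}·(-1)^0·(-1)^1 = -1.
v=23: a=23^0·(≡7), b=23^2·(≡20) mod 23; (7|23)=-1, (20|23)=-1; (−1)^{0·2·11}·(-1)^2·(-1)^0 = +1.
v=∞: -2730 < 0 and -119 < 0  ⇒  (a,b)_∞ = -1.
v=7: a=7^1·(≡2), b=7^-1·(≡1) mod 7; (2|7)=+1, (1|7)=+1; (−1)^{1·-1·3}·(+1)^-1·(+1)^1 = -1.
v=5: a=5^1·(≡4), b=5^2·(≡1) mod 5; (4|5)=+1, (1|5)=+1; (−1)^{1·2·2}·(+1)^2·(+1)^1 = +1.
v=17: a=17^0·(≡7), b=17^-1·(≡14) mod 17; (7|17)=-1, (14|17)=-1; (−1)^{0·-1·8}·(-1)^-1·(-1)^0 = -1.
Ram(-2730, -119) = {7, 13, 17, ∞}; no ℚ_7-point on the conic.

[7, 13, 17, inf]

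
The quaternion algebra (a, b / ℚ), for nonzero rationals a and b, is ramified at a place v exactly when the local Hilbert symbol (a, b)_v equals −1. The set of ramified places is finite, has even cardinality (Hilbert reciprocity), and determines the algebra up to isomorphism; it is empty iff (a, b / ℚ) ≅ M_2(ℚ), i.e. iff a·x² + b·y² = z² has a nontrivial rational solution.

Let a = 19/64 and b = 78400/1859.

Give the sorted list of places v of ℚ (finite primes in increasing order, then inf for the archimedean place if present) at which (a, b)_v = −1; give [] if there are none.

[2, 11]

Mod squares: a ≡ 19, b ≡ 11. Check v ∈ {∞, 2, 5, 7, 11, 13, 19}.
v=∞: 19 > 0 and 11 > 0  ⇒  (a,b)_∞ = +1.
v=13: a=13^0·(≡7), b=13^-2·(≡8) mod 13; (7|13)=-1, (8|13)=-1; (−1)^{0·-2·6}·(-1)^-2·(-1)^0 = +1.
v=19: a=19^1·(≡11), b=19^0·(≡17) mod 19; (11|19)=+1, (17|19)=+1; (−1)^{1·0·9}·(+1)^0·(+1)^1 = +1.
v=2: v_2(a)=-6, v_2(b)=6; units ≡ 3, 3 (mod 8); ε·ε+αω+βω = 1·1+-6·1+6·1 ≡ 1  ⇒  (a,b)_2 = -1.
v=5: a=5^0·(≡1), b=5^2·(≡4) mod 5; (1|5)=+1, (4|5)=+1; (−1)^{0·2·2}·(+1)^2·(+1)^0 = +1.
v=11: a=11^0·(≡7), b=11^-1·(≡9) mod 11; (7|11)=-1, (9|11)=+1; (−1)^{0·-1·5}·(-1)^-1·(+1)^0 = -1.
v=7: a=7^0·(≡5), b=7^2·(≡1) mod 7; (5|7)=-1, (1|7)=+1; (−1)^{0·2·3}·(-1)^2·(+1)^0 = +1.
Ram(19, 11) = {2, 11}; no ℚ_2-point on the conic.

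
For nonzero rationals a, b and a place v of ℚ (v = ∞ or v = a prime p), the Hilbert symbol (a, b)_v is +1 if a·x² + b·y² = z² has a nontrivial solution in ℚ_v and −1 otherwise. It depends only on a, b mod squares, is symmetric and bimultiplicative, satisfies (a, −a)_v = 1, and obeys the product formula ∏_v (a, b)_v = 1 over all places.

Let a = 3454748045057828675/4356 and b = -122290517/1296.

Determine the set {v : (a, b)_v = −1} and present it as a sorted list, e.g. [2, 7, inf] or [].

Mod squares: a ≡ 7163, b ≡ -437. Check v ∈ {∞, 2, 3, 5, 11, 13, 19, 23, 29}.
v=2: v_2(a)=-2, v_2(b)=-4; units ≡ 3, 3 (mod 8); ε·ε+αω+βω = 1·1+-2·1+-4·1 ≡ 1  ⇒  (a,b)_2 = -1.
v=11: a=11^-2·(≡8), b=11^0·(≡4) mod 11; (8|11)=-1, (4|11)=+1; (−1)^{-2·0·5}·(-1)^0·(+1)^-2 = +1.
v=3: a=3^-2·(≡2), b=3^-4·(≡1) mod 3; (2|3)=-1, (1|3)=+1; (−1)^{-2·-4·1}·(-1)^-4·(+1)^-2 = +1.
v=5: a=5^2·(≡2), b=5^0·(≡3) mod 5; (2|5)=-1, (3|5)=-1; (−1)^{2·0·2}·(-1)^0·(-1)^2 = +1.
v=19: a=19^5·(≡6), b=19^1·(≡10) mod 19; (6|19)=+1, (10|19)=-1; (−1)^{5·1·9}·(+1)^1·(-1)^5 = +1.
v=∞: 7163 > 0 and -437 < 0  ⇒  (a,b)_∞ = +1.
v=23: a=23^6·(≡22), b=23^5·(≡12) mod 23; (22|23)=-1, (12|23)=+1; (−1)^{6·5·11}·(-1)^5·(+1)^6 = -1.
v=13: a=13^1·(≡7), b=13^0·(≡6) mod 13; (7|13)=-1, (6|13)=-1; (−1)^{1·0·6}·(-1)^0·(-1)^1 = -1.
v=29: a=29^1·(≡11), b=29^0·(≡27) mod 29; (11|29)=-1, (27|29)=-1; (−1)^{1·0·14}·(-1)^0·(-1)^1 = -1.
Ram(7163, -437) = {2, 13, 23, 29}; no ℚ_2-point on the conic.

[2, 13, 23, 29]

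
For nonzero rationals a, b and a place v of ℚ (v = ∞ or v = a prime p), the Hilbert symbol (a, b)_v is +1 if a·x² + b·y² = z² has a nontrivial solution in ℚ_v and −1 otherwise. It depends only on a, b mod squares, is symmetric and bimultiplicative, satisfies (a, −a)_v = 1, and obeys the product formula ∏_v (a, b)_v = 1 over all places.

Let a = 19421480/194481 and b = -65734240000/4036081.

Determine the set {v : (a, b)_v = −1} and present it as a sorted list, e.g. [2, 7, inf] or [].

Mod squares: a ≡ 170, b ≡ -2431. Check v ∈ {∞, 2, 3, 5, 7, 11, 13, 17, 41}.
v=17: a=17^1·(≡6), b=17^1·(≡12) mod 17; (6|17)=-1, (12|17)=-1; (−1)^{1·1·8}·(-1)^1·(-1)^1 = +1.
v=2: v_2(a)=3, v_2(b)=8; units ≡ 5, 1 (mod 8); ε·ε+αω+βω = 0·0+3·0+8·1 ≡ 0  ⇒  (a,b)_2 = +1.
v=∞: 170 > 0 and -2431 < 0  ⇒  (a,b)_∞ = +1.
v=7: a=7^-4·(≡2), b=7^-4·(≡5) mod 7; (2|7)=+1, (5|7)=-1; (−1)^{-4·-4·3}·(+1)^-4·(-1)^-4 = +1.
v=11: a=11^0·(≡1), b=11^1·(≡7) mod 11; (1|11)=+1, (7|11)=-1; (−1)^{0·1·5}·(+1)^1·(-1)^0 = +1.
v=3: a=3^-4·(≡2), b=3^0·(≡2) mod 3; (2|3)=-1, (2|3)=-1; (−1)^{-4·0·1}·(-1)^0·(-1)^-4 = +1.
v=41: a=41^0·(≡6), b=41^-2·(≡19) mod 41; (6|41)=-1, (19|41)=-1; (−1)^{0·-2·20}·(-1)^-2·(-1)^0 = +1.
v=5: a=5^1·(≡1), b=5^4·(≡1) mod 5; (1|5)=+1, (1|5)=+1; (−1)^{1·4·2}·(+1)^4·(+1)^1 = +1.
v=13: a=13^4·(≡4), b=13^3·(≡2) mod 13; (4|13)=+1, (2|13)=-1; (−1)^{4·3·6}·(+1)^3·(-1)^4 = +1.
Every local symbol is +1, so the conic 170·x² + -2431·y² = z² has ℚ_v-points for all v and hence a ℚ-point; (a, b / ℚ) ≅ M_2(ℚ).

[]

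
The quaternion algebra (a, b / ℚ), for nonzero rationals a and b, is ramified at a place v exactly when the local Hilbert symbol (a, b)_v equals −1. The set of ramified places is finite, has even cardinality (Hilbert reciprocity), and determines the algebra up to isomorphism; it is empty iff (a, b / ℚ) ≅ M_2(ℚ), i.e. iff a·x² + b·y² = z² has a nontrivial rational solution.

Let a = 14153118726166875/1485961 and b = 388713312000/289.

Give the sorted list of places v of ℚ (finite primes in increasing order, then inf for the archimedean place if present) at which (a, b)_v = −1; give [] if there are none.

[2, 5, 13, 17, 29, 31]

(a, b) ≡ (15283, 3055) mod (ℚ^×)²; places V = {2, 3, 5, 7, 13, 17, 23, 29, 31, 47, 53, ∞}.
(a,b)_2: α=0, β=8; u≡3, v≡7 (mod 8); ε(u)ε(v)=1·1, αω(v)=0·0, βω(u)=8·1; sum ≡ 1  ⇒  -1.
(a,b)_13: α=2, u≡8; β=1, v≡1 (mod 13); (8|13)=-1, (1|13)=+1; sign (−1)^0·-1^1·+1^2 = -1.
(a,b)_29: α=1, u≡25; β=0, v≡19 (mod 29); (25|29)=+1, (19|29)=-1; sign (−1)^0·+1^0·-1^1 = -1.
(a,b)_∞: sgn(15283)=+, sgn(3055)=+, so +1.
(a,b)_3: α=4, u≡1; β=2, v≡1 (mod 3); (1|3)=+1, (1|3)=+1; sign (−1)^0·+1^2·+1^4 = +1.
(a,b)_17: α=1, u≡8; β=-2, v≡3 (mod 17); (8|17)=+1, (3|17)=-1; sign (−1)^0·+1^-2·-1^1 = -1.
(a,b)_7: α=2, u≡1; β=0, v≡3 (mod 7); (1|7)=+1, (3|7)=-1; sign (−1)^0·+1^0·-1^2 = +1.
(a,b)_47: α=2, u≡1; β=3, v≡24 (mod 47); (1|47)=+1, (24|47)=+1; sign (−1)^0·+1^3·+1^2 = +1.
(a,b)_31: α=1, u≡8; β=0, v≡21 (mod 31); (8|31)=+1, (21|31)=-1; sign (−1)^0·+1^0·-1^1 = -1.
(a,b)_53: α=-2, u≡14; β=0, v≡22 (mod 53); (14|53)=-1, (22|53)=-1; sign (−1)^0·-1^0·-1^-2 = +1.
(a,b)_5: α=4, u≡2; β=3, v≡4 (mod 5); (2|5)=-1, (4|5)=+1; sign (−1)^0·-1^3·+1^4 = -1.
(a,b)_23: α=-2, u≡15; β=0, v≡17 (mod 23); (15|23)=-1, (17|23)=-1; sign (−1)^0·-1^0·-1^-2 = +1.
(15283, 3055 / ℚ) ramifies at {2, 5, 13, 17, 29, 31}: a division algebra.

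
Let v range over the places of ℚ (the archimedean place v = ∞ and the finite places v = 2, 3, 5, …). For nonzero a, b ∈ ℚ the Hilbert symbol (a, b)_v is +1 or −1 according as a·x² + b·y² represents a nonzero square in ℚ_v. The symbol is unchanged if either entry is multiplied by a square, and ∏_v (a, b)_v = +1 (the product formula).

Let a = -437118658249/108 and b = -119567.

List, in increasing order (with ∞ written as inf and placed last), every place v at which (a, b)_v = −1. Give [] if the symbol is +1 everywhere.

Mod squares: a ≡ -10062507, b ≡ -119567. Check v ∈ {∞, 2, 3, 7, 13, 19, 29, 31, 41}.
v=29: a=29^1·(≡27), b=29^1·(≡24) mod 29; (27|29)=-1, (24|29)=+1; (−1)^{1·1·14}·(-1)^1·(+1)^1 = -1.
v=19: a=19^4·(≡7), b=19^1·(≡15) mod 19; (7|19)=+1, (15|19)=-1; (−1)^{4·1·9}·(+1)^1·(-1)^4 = +1.
v=31: a=31^1·(≡8), b=31^1·(≡18) mod 31; (8|31)=+1, (18|31)=+1; (−1)^{1·1·15}·(+1)^1·(+1)^1 = -1.
v=41: a=41^1·(≡16), b=41^0·(≡30) mod 41; (16|41)=+1, (30|41)=-1; (−1)^{1·0·20}·(+1)^0·(-1)^1 = -1.
v=2: v_2(a)=-2, v_2(b)=0; units ≡ 5, 1 (mod 8); ε·ε+αω+βω = 0·0+-2·0+0·1 ≡ 0  ⇒  (a,b)_2 = +1.
v=3: a=3^-3·(≡2), b=3^0·(≡1) mod 3; (2|3)=-1, (1|3)=+1; (−1)^{-3·0·1}·(-1)^0·(+1)^-3 = +1.
v=∞: -10062507 < 0 and -119567 < 0  ⇒  (a,b)_∞ = -1.
v=13: a=13^1·(≡2), b=13^0·(≡7) mod 13; (2|13)=-1, (7|13)=-1; (−1)^{1·0·6}·(-1)^0·(-1)^1 = -1.
v=7: a=7^1·(≡5), b=7^1·(≡6) mod 7; (5|7)=-1, (6|7)=-1; (−1)^{1·1·3}·(-1)^1·(-1)^1 = -1.
Ram(-10062507, -119567) = {7, 13, 29, 31, 41, ∞}; no ℚ_7-point on the conic.

[7, 13, 29, 31, 41, inf]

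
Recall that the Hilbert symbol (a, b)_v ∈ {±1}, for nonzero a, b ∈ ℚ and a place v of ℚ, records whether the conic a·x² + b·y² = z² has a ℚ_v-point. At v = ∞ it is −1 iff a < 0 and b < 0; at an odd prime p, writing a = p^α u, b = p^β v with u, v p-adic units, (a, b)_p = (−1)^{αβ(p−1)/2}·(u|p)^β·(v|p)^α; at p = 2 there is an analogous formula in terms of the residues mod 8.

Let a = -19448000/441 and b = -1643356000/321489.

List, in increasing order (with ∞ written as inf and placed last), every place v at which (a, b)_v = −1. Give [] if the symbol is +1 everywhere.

[2, 5, 13, inf]

Mod squares: a ≡ -12155, b ≡ -24310. Check v ∈ {∞, 2, 3, 5, 7, 11, 13, 17}.
v=∞: -12155 < 0 and -24310 < 0  ⇒  (a,b)_∞ = -1.
v=13: a=13^1·(≡12), b=13^3·(≡6) mod 13; (12|13)=+1, (6|13)=-1; (−1)^{1·3·6}·(+1)^3·(-1)^1 = -1.
v=7: a=7^-2·(≡1), b=7^-2·(≡4) mod 7; (1|7)=+1, (4|7)=+1; (−1)^{-2·-2·3}·(+1)^-2·(+1)^-2 = +1.
v=17: a=17^1·(≡2), b=17^1·(≡9) mod 17; (2|17)=+1, (9|17)=+1; (−1)^{1·1·8}·(+1)^1·(+1)^1 = +1.
v=5: a=5^3·(≡1), b=5^3·(≡3) mod 5; (1|5)=+1, (3|5)=-1; (−1)^{3·3·2}·(+1)^3·(-1)^3 = -1.
v=2: v_2(a)=6, v_2(b)=5; units ≡ 5, 5 (mod 8); ε·ε+αω+βω = 0·0+6·1+5·1 ≡ 1  ⇒  (a,b)_2 = -1.
v=3: a=3^-2·(≡1), b=3^-8·(≡2) mod 3; (1|3)=+1, (2|3)=-1; (−1)^{-2·-8·1}·(+1)^-8·(-1)^-2 = +1.
v=11: a=11^1·(≡8), b=11^1·(≡9) mod 11; (8|11)=-1, (9|11)=+1; (−1)^{1·1·5}·(-1)^1·(+1)^1 = +1.
|Ram(-12155, -24310)| = 4, even; anisotropic at {2, 5, 13, ∞}.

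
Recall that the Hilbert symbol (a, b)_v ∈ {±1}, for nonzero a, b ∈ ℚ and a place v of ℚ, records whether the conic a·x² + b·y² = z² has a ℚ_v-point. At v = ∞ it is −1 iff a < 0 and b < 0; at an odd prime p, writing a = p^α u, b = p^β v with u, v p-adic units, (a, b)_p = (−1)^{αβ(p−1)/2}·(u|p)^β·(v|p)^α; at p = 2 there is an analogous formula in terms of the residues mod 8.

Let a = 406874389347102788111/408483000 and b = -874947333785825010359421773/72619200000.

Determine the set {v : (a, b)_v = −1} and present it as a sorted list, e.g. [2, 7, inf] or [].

Mod squares: a ≡ 3570, b ≡ -81510. Check v ∈ {∞, 2, 3, 5, 7, 11, 13, 17, 19, 41, 43}.
v=11: a=11^2·(≡10), b=11^3·(≡5) mod 11; (10|11)=-1, (5|11)=+1; (−1)^{2·3·5}·(-1)^3·(+1)^2 = -1.
v=7: a=7^5·(≡5), b=7^10·(≡6) mod 7; (5|7)=-1, (6|7)=-1; (−1)^{5·10·3}·(-1)^10·(-1)^5 = -1.
v=13: a=13^2·(≡7), b=13^3·(≡1) mod 13; (7|13)=-1, (1|13)=+1; (−1)^{2·3·6}·(-1)^3·(+1)^2 = -1.
v=∞: 3570 > 0 and -81510 < 0  ⇒  (a,b)_∞ = +1.
v=3: a=3^-5·(≡2), b=3^-3·(≡1) mod 3; (2|3)=-1, (1|3)=+1; (−1)^{-5·-3·1}·(-1)^-3·(+1)^-5 = +1.
v=2: v_2(a)=-3, v_2(b)=-9; units ≡ 1, 5 (mod 8); ε·ε+αω+βω = 0·0+-3·1+-9·0 ≡ 1  ⇒  (a,b)_2 = -1.
v=5: a=5^-3·(≡4), b=5^-5·(≡3) mod 5; (4|5)=+1, (3|5)=-1; (−1)^{-3·-5·2}·(+1)^-5·(-1)^-3 = -1.
v=19: a=19^4·(≡4), b=19^3·(≡4) mod 19; (4|19)=+1, (4|19)=+1; (−1)^{4·3·9}·(+1)^3·(+1)^4 = +1.
v=43: a=43^2·(≡40), b=43^2·(≡28) mod 43; (40|43)=+1, (28|43)=-1; (−1)^{2·2·21}·(+1)^2·(-1)^2 = +1.
v=17: a=17^3·(≡5), b=17^4·(≡5) mod 17; (5|17)=-1, (5|17)=-1; (−1)^{3·4·8}·(-1)^4·(-1)^3 = -1.
v=41: a=41^-2·(≡13), b=41^-2·(≡21) mod 41; (13|41)=-1, (21|41)=+1; (−1)^{-2·-2·20}·(-1)^-2·(+1)^-2 = +1.
Ram(3570, -81510) = {2, 5, 7, 11, 13, 17}; no ℚ_2-point on the conic.

[2, 5, 7, 11, 13, 17]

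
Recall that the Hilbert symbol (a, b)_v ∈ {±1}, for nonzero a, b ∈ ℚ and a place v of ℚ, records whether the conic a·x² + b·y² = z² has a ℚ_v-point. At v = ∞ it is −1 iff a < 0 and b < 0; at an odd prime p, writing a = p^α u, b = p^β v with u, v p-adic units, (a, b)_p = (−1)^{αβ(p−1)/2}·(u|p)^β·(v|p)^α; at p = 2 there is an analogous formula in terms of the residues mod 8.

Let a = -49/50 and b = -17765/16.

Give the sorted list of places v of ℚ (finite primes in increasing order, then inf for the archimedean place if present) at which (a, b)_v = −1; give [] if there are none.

Mod squares: a ≡ -2, b ≡ -17765. Check v ∈ {∞, 2, 5, 7, 11, 17, 19}.
v=∞: -2 < 0 and -17765 < 0  ⇒  (a,b)_∞ = -1.
v=11: a=11^0·(≡1), b=11^1·(≡7) mod 11; (1|11)=+1, (7|11)=-1; (−1)^{0·1·5}·(+1)^1·(-1)^0 = +1.
v=19: a=19^0·(≡7), b=19^1·(≡14) mod 19; (7|19)=+1, (14|19)=-1; (−1)^{0·1·9}·(+1)^1·(-1)^0 = +1.
v=5: a=5^-2·(≡3), b=5^1·(≡2) mod 5; (3|5)=-1, (2|5)=-1; (−1)^{-2·1·2}·(-1)^1·(-1)^-2 = -1.
v=2: v_2(a)=-1, v_2(b)=-4; units ≡ 7, 3 (mod 8); ε·ε+αω+βω = 1·1+-1·1+-4·0 ≡ 0  ⇒  (a,b)_2 = +1.
v=17: a=17^0·(≡15), b=17^1·(≡8) mod 17; (15|17)=+1, (8|17)=+1; (−1)^{0·1·8}·(+1)^1·(+1)^0 = +1.
v=7: a=7^2·(≡6), b=7^0·(≡4) mod 7; (6|7)=-1, (4|7)=+1; (−1)^{2·0·3}·(-1)^0·(+1)^2 = +1.
(-2, -17765 / ℚ) ramifies at {5, ∞}: a division algebra.

[5, inf]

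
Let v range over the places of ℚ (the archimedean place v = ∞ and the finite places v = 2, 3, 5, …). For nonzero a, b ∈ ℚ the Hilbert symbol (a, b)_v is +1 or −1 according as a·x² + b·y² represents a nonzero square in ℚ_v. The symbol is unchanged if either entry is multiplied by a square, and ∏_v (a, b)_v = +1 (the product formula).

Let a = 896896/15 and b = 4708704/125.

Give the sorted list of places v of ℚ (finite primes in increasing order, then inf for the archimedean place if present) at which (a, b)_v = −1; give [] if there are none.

Mod squares: a ≡ 4290, b ≡ 30030. Check v ∈ {∞, 2, 3, 5, 7, 11, 13}.
v=11: a=11^1·(≡1), b=11^1·(≡8) mod 11; (1|11)=+1, (8|11)=-1; (−1)^{1·1·5}·(+1)^1·(-1)^1 = +1.
v=∞: 4290 > 0 and 30030 > 0  ⇒  (a,b)_∞ = +1.
v=7: a=7^2·(≡6), b=7^3·(≡6) mod 7; (6|7)=-1, (6|7)=-1; (−1)^{2·3·3}·(-1)^3·(-1)^2 = -1.
v=13: a=13^1·(≡7), b=13^1·(≡10) mod 13; (7|13)=-1, (10|13)=+1; (−1)^{1·1·6}·(-1)^1·(+1)^1 = -1.
v=3: a=3^-1·(≡2), b=3^1·(≡2) mod 3; (2|3)=-1, (2|3)=-1; (−1)^{-1·1·1}·(-1)^1·(-1)^-1 = -1.
v=2: v_2(a)=7, v_2(b)=5; units ≡ 1, 7 (mod 8); ε·ε+αω+βω = 0·1+7·0+5·0 ≡ 0  ⇒  (a,b)_2 = +1.
v=5: a=5^-1·(≡2), b=5^-3·(≡4) mod 5; (2|5)=-1, (4|5)=+1; (−1)^{-1·-3·2}·(-1)^-3·(+1)^-1 = -1.
|Ram(4290, 30030)| = 4, even; anisotropic at {3, 5, 7, 13}.

[3, 5, 7, 13]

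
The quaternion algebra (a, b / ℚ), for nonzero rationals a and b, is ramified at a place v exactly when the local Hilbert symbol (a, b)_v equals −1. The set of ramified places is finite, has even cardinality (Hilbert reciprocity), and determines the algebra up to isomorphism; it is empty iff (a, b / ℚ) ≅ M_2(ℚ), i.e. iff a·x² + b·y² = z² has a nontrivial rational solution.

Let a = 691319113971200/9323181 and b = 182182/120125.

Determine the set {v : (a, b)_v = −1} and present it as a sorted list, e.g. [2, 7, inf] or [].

(a, b) ≡ (530062, 110) mod (ℚ^×)²; places V = {2, 3, 5, 7, 11, 13, 17, 19, 29, 31, 37, ∞}.
(a,b)_29: α=-1, u≡12; β=0, v≡13 (mod 29); (12|29)=-1, (13|29)=+1; sign (−1)^0·-1^0·+1^-1 = +1.
(a,b)_7: α=-2, u≡4; β=2, v≡3 (mod 7); (4|7)=+1, (3|7)=-1; sign (−1)^0·+1^2·-1^-2 = +1.
(a,b)_2: α=9, β=1; u≡7, v≡7 (mod 8); ε(u)ε(v)=1·1, αω(v)=9·0, βω(u)=1·0; sum ≡ 1  ⇒  -1.
(a,b)_19: α=1, u≡11; β=0, v≡15 (mod 19); (11|19)=+1, (15|19)=-1; sign (−1)^0·+1^0·-1^1 = -1.
(a,b)_17: α=2, u≡15; β=0, v≡9 (mod 17); (15|17)=+1, (9|17)=+1; sign (−1)^0·+1^0·+1^2 = +1.
(a,b)_31: α=0, u≡26; β=-2, v≡26 (mod 31); (26|31)=-1, (26|31)=-1; sign (−1)^0·-1^-2·-1^0 = +1.
(a,b)_11: α=2, u≡3; β=1, v≡8 (mod 11); (3|11)=+1, (8|11)=-1; sign (−1)^0·+1^1·-1^2 = +1.
(a,b)_5: α=2, u≡3; β=-3, v≡2 (mod 5); (3|5)=-1, (2|5)=-1; sign (−1)^0·-1^-3·-1^2 = -1.
(a,b)_∞: sgn(530062)=+, sgn(110)=+, so +1.
(a,b)_3: α=-8, u≡1; β=0, v≡2 (mod 3); (1|3)=+1, (2|3)=-1; sign (−1)^0·+1^0·-1^-8 = +1.
(a,b)_37: α=1, u≡26; β=0, v≡11 (mod 37); (26|37)=+1, (11|37)=+1; sign (−1)^0·+1^0·+1^1 = +1.
(a,b)_13: α=3, u≡7; β=2, v≡5 (mod 13); (7|13)=-1, (5|13)=-1; sign (−1)^0·-1^2·-1^3 = -1.
Ram(530062, 110) = {2, 5, 13, 19}; no ℚ_2-point on the conic.

[2, 5, 13, 19]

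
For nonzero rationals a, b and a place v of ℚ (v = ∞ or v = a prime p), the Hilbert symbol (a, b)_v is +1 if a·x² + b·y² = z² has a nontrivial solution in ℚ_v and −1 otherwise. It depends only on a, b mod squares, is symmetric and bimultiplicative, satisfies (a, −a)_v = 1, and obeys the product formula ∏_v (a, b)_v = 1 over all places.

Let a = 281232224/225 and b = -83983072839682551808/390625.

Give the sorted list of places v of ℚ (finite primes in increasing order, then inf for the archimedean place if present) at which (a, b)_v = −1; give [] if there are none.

Mod squares: a ≡ 104006, b ≡ -44863. Check v ∈ {∞, 2, 3, 5, 7, 13, 17, 19, 23, 29}.
v=3: a=3^-2·(≡2), b=3^0·(≡2) mod 3; (2|3)=-1, (2|3)=-1; (−1)^{-2·0·1}·(-1)^0·(-1)^-2 = +1.
v=17: a=17^1·(≡8), b=17^3·(≡4) mod 17; (8|17)=+1, (4|17)=+1; (−1)^{1·3·8}·(+1)^3·(+1)^1 = +1.
v=5: a=5^-2·(≡1), b=5^-8·(≡2) mod 5; (1|5)=+1, (2|5)=-1; (−1)^{-2·-8·2}·(+1)^-8·(-1)^-2 = +1.
v=7: a=7^1·(≡1), b=7^3·(≡3) mod 7; (1|7)=+1, (3|7)=-1; (−1)^{1·3·3}·(+1)^3·(-1)^1 = +1.
v=19: a=19^1·(≡15), b=19^2·(≡3) mod 19; (15|19)=-1, (3|19)=-1; (−1)^{1·2·9}·(-1)^2·(-1)^1 = -1.
v=13: a=13^2·(≡11), b=13^3·(≡11) mod 13; (11|13)=-1, (11|13)=-1; (−1)^{2·3·6}·(-1)^3·(-1)^2 = -1.
v=∞: 104006 > 0 and -44863 < 0  ⇒  (a,b)_∞ = +1.
v=2: v_2(a)=5, v_2(b)=12; units ≡ 3, 1 (mod 8); ε·ε+αω+βω = 1·0+5·0+12·1 ≡ 0  ⇒  (a,b)_2 = +1.
v=23: a=23^1·(≡5), b=23^2·(≡7) mod 23; (5|23)=-1, (7|23)=-1; (−1)^{1·2·11}·(-1)^2·(-1)^1 = -1.
v=29: a=29^0·(≡17), b=29^1·(≡3) mod 29; (17|29)=-1, (3|29)=-1; (−1)^{0·1·14}·(-1)^1·(-1)^0 = -1.
|Ram(104006, -44863)| = 4, even; anisotropic at {13, 19, 23, 29}.

[13, 19, 23, 29]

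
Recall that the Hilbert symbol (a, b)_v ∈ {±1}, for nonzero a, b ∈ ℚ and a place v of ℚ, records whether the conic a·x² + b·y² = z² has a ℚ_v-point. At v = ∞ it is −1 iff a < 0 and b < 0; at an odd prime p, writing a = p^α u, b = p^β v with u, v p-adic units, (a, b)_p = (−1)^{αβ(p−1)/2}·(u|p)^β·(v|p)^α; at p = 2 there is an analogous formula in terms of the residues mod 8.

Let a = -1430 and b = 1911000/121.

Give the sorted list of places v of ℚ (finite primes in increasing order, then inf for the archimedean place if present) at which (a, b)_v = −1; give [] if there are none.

[5, 13]

(a, b) ≡ (-1430, 390) mod (ℚ^×)²; places V = {2, 3, 5, 7, 11, 13, ∞}.
(a,b)_7: α=0, u≡5; β=2, v≡5 (mod 7); (5|7)=-1, (5|7)=-1; sign (−1)^0·-1^2·-1^0 = +1.
(a,b)_13: α=1, u≡7; β=1, v≡12 (mod 13); (7|13)=-1, (12|13)=+1; sign (−1)^0·-1^1·+1^1 = -1.
(a,b)_∞: sgn(-1430)=−, sgn(390)=+, so +1.
(a,b)_5: α=1, u≡4; β=3, v≡3 (mod 5); (4|5)=+1, (3|5)=-1; sign (−1)^0·+1^3·-1^1 = -1.
(a,b)_2: α=1, β=3; u≡5, v≡3 (mod 8); ε(u)ε(v)=0·1, αω(v)=1·1, βω(u)=3·1; sum ≡ 0  ⇒  +1.
(a,b)_11: α=1, u≡2; β=-2, v≡3 (mod 11); (2|11)=-1, (3|11)=+1; sign (−1)^0·-1^-2·+1^1 = +1.
(a,b)_3: α=0, u≡1; β=1, v≡1 (mod 3); (1|3)=+1, (1|3)=+1; sign (−1)^0·+1^1·+1^0 = +1.
(-1430, 390 / ℚ) ramifies at {5, 13}: a division algebra.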